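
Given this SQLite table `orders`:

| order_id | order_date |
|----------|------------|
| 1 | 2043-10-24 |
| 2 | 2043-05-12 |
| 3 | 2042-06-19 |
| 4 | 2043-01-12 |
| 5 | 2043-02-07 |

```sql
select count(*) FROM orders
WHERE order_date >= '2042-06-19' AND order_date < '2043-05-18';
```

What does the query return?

Rows in [2042-06-19, 2043-05-18): 2043-05-12, 2042-06-19, 2043-01-12, 2043-02-07 → 4 rows.

4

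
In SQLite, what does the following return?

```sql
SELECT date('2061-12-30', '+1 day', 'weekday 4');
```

Advancing 1 more day within December lands on 2061-12-31.
`weekday 4` advances to the next Thursday; 2061-12-31 is a Saturday, so it moves forward to 2062-01-05.

2062-01-05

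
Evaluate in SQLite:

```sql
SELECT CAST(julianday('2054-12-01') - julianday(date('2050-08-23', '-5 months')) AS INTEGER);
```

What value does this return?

1714

Adding -5 months to 2050-08-23 gives 2050-03-23.
8 days remain in March 2050 after the 23rd (31 − 23).
Full months from April 2050 through November 2054 contribute their day counts.
Then 1 day into December 2054.
Total: 8 + 30 + 31 + 30 + 31 + 31 + 30 + 31 + 30 + 31 + 31 + 28 + 31 + 30 + 31 + 30 + 31 + 31 + 30 + 31 + 30 + 31 + 31 + 29 + 31 + 30 + 31 + 30 + 31 + 31 + 30 + 31 + 30 + 31 + 31 + 28 + 31 + 30 + 31 + 30 + 31 + 31 + 30 + 31 + 30 + 31 + 31 + 28 + 31 + 30 + 31 + 30 + 31 + 31 + 30 + 31 + 30 + 1 = 1714.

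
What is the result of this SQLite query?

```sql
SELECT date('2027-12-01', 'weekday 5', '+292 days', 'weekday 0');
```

`weekday 5` advances to the next Friday; 2027-12-01 is a Wednesday, so it moves forward to 2027-12-03.
Applying '+292 days' to 2027-12-03: counting 292 days forward gives 2028-09-20.
`weekday 0` advances to the next Sunday; 2028-09-20 is a Wednesday, so it moves forward to 2028-09-24.

2028-09-24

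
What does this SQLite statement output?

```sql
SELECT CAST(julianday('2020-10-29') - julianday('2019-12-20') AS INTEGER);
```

314

11 days remain in December 2019 after the 20th (31 − 20).
Full months from January 2020 through September 2020 contribute their day counts.
Then 29 days into October 2020.
Total: 11 + 31 + 29 + 31 + 30 + 31 + 30 + 31 + 31 + 30 + 29 = 314.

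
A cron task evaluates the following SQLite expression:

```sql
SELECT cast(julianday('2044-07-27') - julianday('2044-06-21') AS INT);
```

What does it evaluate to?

9 days remain in June 2044 after the 21st (30 − 21).
Then 27 days into July 2044.
Total: 9 + 27 = 36.

36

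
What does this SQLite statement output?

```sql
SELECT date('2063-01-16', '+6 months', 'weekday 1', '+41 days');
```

2063-08-26

Adding +6 months to 2063-01-16 gives 2063-07-16.
`weekday 1` advances to the next Monday; 2063-07-16 is already a Monday, so it stays at 2063-07-16.
Applying '+41 days' to 2063-07-16: counting 41 days forward gives 2063-08-26.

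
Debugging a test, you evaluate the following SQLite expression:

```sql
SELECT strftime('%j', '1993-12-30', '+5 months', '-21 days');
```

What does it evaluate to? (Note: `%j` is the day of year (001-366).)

129

First apply '+5 months', '-21 days': 1993-12-30 → 1994-05-09.
Day-of-year for 1994-05-09: days since 1994-01-01 inclusive = 129, zero-padded to 129.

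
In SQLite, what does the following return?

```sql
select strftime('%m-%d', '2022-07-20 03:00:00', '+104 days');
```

11-01

First apply '+104 days': 2022-07-20 03:00:00 → 2022-11-01 03:00:00.
`%m-%d` extracts the month-day: 11-01.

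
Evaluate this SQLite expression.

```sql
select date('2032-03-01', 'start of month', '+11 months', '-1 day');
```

2033-01-31

`start of month` rewinds 2032-03-01 to 2032-03-01.
Adding +11 months to 2032-03-01 gives 2033-02-01.
Going back 1 day from 2033-02-01 reaches 2033-01-31 (last day of January, 31 days).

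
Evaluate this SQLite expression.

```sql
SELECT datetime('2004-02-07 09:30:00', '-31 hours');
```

2004-02-06 02:30:00

-31 hours from 2004-02-07 09:30:00 is 2004-02-06 02:30:00 (crosses midnight).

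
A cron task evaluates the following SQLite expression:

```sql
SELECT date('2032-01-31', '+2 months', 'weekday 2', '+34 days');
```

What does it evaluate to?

Adding +2 months to 2032-01-31 gives 2032-03-31.
`weekday 2` advances to the next Tuesday; 2032-03-31 is a Wednesday, so it moves forward to 2032-04-06.
April 2032 has 30 days; 24 remain after the 6th, so 25 days reach 2032-05-01.
Advancing 9 more days within May lands on 2032-05-10.

2032-05-10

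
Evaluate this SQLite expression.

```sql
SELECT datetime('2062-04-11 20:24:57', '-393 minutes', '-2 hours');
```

2062-04-11 11:51:57

393 minutes = 6h 33m; -393 minutes from 2062-04-11 20:24:57 is 2062-04-11 13:51:57.
-2 hours from 2062-04-11 13:51:57 is 2062-04-11 11:51:57.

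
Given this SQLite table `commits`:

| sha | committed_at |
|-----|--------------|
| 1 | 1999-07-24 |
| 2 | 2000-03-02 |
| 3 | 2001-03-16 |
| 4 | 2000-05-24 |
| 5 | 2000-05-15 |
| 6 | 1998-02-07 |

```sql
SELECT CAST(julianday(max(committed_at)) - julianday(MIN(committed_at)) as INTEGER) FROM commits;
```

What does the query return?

MIN = 1998-02-07, MAX = 2001-03-16.
21 days remain in February 1998 after the 7th (28 − 7).
Full months from March 1998 through February 2001 contribute their day counts.
Then 16 days into March 2001.
Total: 21 + 31 + 30 + 31 + 30 + 31 + 31 + 30 + 31 + 30 + 31 + 31 + 28 + 31 + 30 + 31 + 30 + 31 + 31 + 30 + 31 + 30 + 31 + 31 + 29 + 31 + 30 + 31 + 30 + 31 + 31 + 30 + 31 + 30 + 31 + 31 + 28 + 16 = 1133.

1133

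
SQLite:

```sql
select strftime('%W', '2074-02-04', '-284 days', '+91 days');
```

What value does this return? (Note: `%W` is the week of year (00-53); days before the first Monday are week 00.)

30

First apply '-284 days', '+91 days': 2074-02-04 → 2073-07-26.
2073-07-26 is a Wednesday. SQLite's %W counts Mondays since the year started; the result is 30.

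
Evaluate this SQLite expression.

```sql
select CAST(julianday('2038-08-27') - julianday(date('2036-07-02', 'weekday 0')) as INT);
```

782

`weekday 0` advances to the next Sunday; 2036-07-02 is a Wednesday, so it moves forward to 2036-07-06.
25 days remain in July 2036 after the 6th (31 − 6).
Full months from August 2036 through July 2038 contribute their day counts.
Then 27 days into August 2038.
Total: 25 + 31 + 30 + 31 + 30 + 31 + 31 + 28 + 31 + 30 + 31 + 30 + 31 + 31 + 30 + 31 + 30 + 31 + 31 + 28 + 31 + 30 + 31 + 30 + 31 + 27 = 782.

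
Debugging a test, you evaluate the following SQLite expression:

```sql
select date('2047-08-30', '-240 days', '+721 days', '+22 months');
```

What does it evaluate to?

Applying '-240 days' to 2047-08-30: counting 240 days back gives 2047-01-02.
Applying '+721 days' to 2047-01-02: counting 721 days forward gives 2048-12-23.
Adding +22 months to 2048-12-23 gives 2050-10-23.

2050-10-23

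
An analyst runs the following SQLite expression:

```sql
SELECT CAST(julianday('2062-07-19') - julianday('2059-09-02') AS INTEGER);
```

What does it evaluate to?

1051

28 days remain in September 2059 after the 2nd (30 − 2).
Full months from October 2059 through June 2062 contribute their day counts.
Then 19 days into July 2062.
Total: 28 + 31 + 30 + 31 + 31 + 29 + 31 + 30 + 31 + 30 + 31 + 31 + 30 + 31 + 30 + 31 + 31 + 28 + 31 + 30 + 31 + 30 + 31 + 31 + 30 + 31 + 30 + 31 + 31 + 28 + 31 + 30 + 31 + 30 + 19 = 1051.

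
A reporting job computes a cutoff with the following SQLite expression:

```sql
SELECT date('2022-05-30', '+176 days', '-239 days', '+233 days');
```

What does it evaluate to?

Applying '+176 days' to 2022-05-30: counting 176 days forward gives 2022-11-22.
Applying '-239 days' to 2022-11-22: counting 239 days back gives 2022-03-28.
Applying '+233 days' to 2022-03-28: counting 233 days forward gives 2022-11-16.

2022-11-16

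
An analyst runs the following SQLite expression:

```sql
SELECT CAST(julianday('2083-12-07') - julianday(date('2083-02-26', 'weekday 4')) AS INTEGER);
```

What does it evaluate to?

`weekday 4` advances to the next Thursday; 2083-02-26 is a Friday, so it moves forward to 2083-03-04.
27 days remain in March 2083 after the 4th (31 − 4).
Full months from April 2083 through November 2083 contribute their day counts.
Then 7 days into December 2083.
Total: 27 + 30 + 31 + 30 + 31 + 31 + 30 + 31 + 30 + 7 = 278.

278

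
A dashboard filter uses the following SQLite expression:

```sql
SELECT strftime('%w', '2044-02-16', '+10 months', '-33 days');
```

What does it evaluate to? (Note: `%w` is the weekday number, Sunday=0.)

First apply '+10 months', '-33 days': 2044-02-16 → 2044-11-13.
2044-11-13 is a Sunday; with Sunday=0 that is 0.

0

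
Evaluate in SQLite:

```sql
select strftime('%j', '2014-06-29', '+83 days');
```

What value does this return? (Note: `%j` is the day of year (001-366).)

263

First apply '+83 days': 2014-06-29 → 2014-09-20.
Day-of-year for 2014-09-20: days since 2014-01-01 inclusive = 263, zero-padded to 263.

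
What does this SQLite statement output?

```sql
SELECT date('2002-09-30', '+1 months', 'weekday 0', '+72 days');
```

2003-01-14

Adding +1 month to 2002-09-30 gives 2002-10-30.
`weekday 0` advances to the next Sunday; 2002-10-30 is a Wednesday, so it moves forward to 2002-11-03.
Applying '+72 days' to 2002-11-03: counting 72 days forward gives 2003-01-14.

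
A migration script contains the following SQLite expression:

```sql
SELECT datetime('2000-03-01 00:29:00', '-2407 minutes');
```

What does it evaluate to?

2000-02-28 08:22:00

2407 minutes = 40h 7m; -2407 minutes from 2000-03-01 00:29:00 is 2000-02-28 08:22:00 (crosses midnight).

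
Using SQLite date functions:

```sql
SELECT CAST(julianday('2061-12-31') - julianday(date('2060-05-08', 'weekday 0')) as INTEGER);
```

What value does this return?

601

`weekday 0` advances to the next Sunday; 2060-05-08 is a Saturday, so it moves forward to 2060-05-09.
22 days remain in May 2060 after the 9th (31 − 9).
Full months from June 2060 through November 2061 contribute their day counts.
Then 31 days into December 2061.
Total: 22 + 30 + 31 + 31 + 30 + 31 + 30 + 31 + 31 + 28 + 31 + 30 + 31 + 30 + 31 + 31 + 30 + 31 + 30 + 31 = 601.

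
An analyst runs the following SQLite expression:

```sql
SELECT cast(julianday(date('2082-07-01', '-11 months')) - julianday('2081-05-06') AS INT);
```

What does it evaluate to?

Adding -11 months to 2082-07-01 gives 2081-08-01.
25 days remain in May 2081 after the 6th (31 − 6).
June 2081: 30 days.
July 2081: 31 days.
Then 1 day into August 2081.
Total: 25 + 30 + 31 + 1 = 87.

87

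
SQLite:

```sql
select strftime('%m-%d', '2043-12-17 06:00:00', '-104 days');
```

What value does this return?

First apply '-104 days': 2043-12-17 06:00:00 → 2043-09-04 06:00:00.
`%m-%d` extracts the month-day: 09-04.

09-04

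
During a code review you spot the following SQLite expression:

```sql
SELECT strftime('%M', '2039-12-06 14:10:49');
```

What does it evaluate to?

`%M` extracts the 2-digit minute: 10.

10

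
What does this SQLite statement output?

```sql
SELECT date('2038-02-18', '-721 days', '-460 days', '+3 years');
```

Applying '-721 days' to 2038-02-18: counting 721 days back gives 2036-02-28.
Applying '-460 days' to 2036-02-28: counting 460 days back gives 2034-11-25.
Adding +3 years to 2034-11-25 gives 2037-11-25.

2037-11-25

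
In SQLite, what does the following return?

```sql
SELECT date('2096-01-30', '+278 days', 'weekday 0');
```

Applying '+278 days' to 2096-01-30: counting 278 days forward gives 2096-11-03.
`weekday 0` advances to the next Sunday; 2096-11-03 is a Saturday, so it moves forward to 2096-11-04.

2096-11-04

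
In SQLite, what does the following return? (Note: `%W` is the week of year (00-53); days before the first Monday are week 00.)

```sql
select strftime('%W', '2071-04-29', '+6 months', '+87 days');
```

First apply '+6 months', '+87 days': 2071-04-29 → 2072-01-24.
2072-01-24 is a Sunday. SQLite's %W counts Mondays since the year started; the result is 03.

03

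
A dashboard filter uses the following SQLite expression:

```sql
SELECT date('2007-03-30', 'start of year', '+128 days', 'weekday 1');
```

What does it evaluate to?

2007-05-14

`start of year` rewinds 2007-03-30 to 2007-01-01.
Applying '+128 days' to 2007-01-01: counting 128 days forward gives 2007-05-09.
`weekday 1` advances to the next Monday; 2007-05-09 is a Wednesday, so it moves forward to 2007-05-14.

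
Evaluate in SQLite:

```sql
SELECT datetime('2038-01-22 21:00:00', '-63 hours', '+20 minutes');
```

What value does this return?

2038-01-20 06:20:00

-63 hours from 2038-01-22 21:00:00 is 2038-01-20 06:00:00 (crosses midnight).
+20 minutes from 2038-01-20 06:00:00 is 2038-01-20 06:20:00.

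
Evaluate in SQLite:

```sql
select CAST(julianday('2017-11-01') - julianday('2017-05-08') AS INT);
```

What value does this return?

177

23 days remain in May 2017 after the 8th (31 − 8).
June 2017: 30 days.
July 2017: 31 days.
August 2017: 31 days.
September 2017: 30 days.
October 2017: 31 days.
Then 1 day into November 2017.
Total: 23 + 30 + 31 + 31 + 30 + 31 + 1 = 177.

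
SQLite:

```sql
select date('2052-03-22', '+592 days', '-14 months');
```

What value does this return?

Applying '+592 days' to 2052-03-22: counting 592 days forward gives 2053-11-04.
Adding -14 months to 2053-11-04 gives 2052-09-04.

2052-09-04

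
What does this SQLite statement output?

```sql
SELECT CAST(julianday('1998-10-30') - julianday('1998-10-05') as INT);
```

Both dates are in October 1998: 30 − 5 = 25.

25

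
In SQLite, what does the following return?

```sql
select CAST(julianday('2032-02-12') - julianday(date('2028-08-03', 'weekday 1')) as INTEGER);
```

`weekday 1` advances to the next Monday; 2028-08-03 is a Thursday, so it moves forward to 2028-08-07.
24 days remain in August 2028 after the 7th (31 − 7).
Full months from September 2028 through January 2032 contribute their day counts.
Then 12 days into February 2032.
Total: 24 + 30 + 31 + 30 + 31 + 31 + 28 + 31 + 30 + 31 + 30 + 31 + 31 + 30 + 31 + 30 + 31 + 31 + 28 + 31 + 30 + 31 + 30 + 31 + 31 + 30 + 31 + 30 + 31 + 31 + 28 + 31 + 30 + 31 + 30 + 31 + 31 + 30 + 31 + 30 + 31 + 31 + 12 = 1284.

1284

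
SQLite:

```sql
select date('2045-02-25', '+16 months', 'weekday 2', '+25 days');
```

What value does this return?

Adding +16 months to 2045-02-25 gives 2046-06-25.
`weekday 2` advances to the next Tuesday; 2046-06-25 is a Monday, so it moves forward to 2046-06-26.
June 2046 has 30 days; 4 remain after the 26th, so 5 days reach 2046-07-01.
Advancing 20 more days within July lands on 2046-07-21.

2046-07-21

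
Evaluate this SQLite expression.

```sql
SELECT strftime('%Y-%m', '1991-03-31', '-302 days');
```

First apply '-302 days': 1991-03-31 → 1990-06-02.
`%Y-%m` extracts the year-month: 1990-06.

1990-06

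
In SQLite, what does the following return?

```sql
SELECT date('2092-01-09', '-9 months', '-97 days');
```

2091-01-02

Adding -9 months to 2092-01-09 gives 2091-04-09.
Applying '-97 days' to 2091-04-09: counting 97 days back gives 2091-01-02.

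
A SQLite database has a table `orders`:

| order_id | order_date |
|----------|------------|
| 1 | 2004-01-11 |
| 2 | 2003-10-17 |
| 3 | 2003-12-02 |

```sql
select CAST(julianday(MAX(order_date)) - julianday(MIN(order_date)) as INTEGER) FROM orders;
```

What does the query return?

MIN = 2003-10-17, MAX = 2004-01-11.
14 days remain in October 2003 after the 17th (31 − 17).
November 2003: 30 days.
December 2003: 31 days.
Then 11 days into January 2004.
Total: 14 + 30 + 31 + 11 = 86.

86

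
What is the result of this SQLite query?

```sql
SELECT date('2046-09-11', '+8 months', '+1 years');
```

2048-05-11

Adding +8 months to 2046-09-11 gives 2047-05-11.
Adding +1 year to 2047-05-11 gives 2048-05-11.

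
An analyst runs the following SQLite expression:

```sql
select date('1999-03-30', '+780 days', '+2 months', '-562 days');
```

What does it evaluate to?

2000-01-03

Applying '+780 days' to 1999-03-30: counting 780 days forward gives 2001-05-18.
Adding +2 months to 2001-05-18 gives 2001-07-18.
Applying '-562 days' to 2001-07-18: counting 562 days back gives 2000-01-03.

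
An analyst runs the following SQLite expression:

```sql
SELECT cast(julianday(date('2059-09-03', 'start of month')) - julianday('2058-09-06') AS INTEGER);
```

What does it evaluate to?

360

`start of month` rewinds 2059-09-03 to 2059-09-01.
24 days remain in September 2058 after the 6th (30 − 6).
Full months from October 2058 through August 2059 contribute their day counts.
Then 1 day into September 2059.
Total: 24 + 31 + 30 + 31 + 31 + 28 + 31 + 30 + 31 + 30 + 31 + 31 + 1 = 360.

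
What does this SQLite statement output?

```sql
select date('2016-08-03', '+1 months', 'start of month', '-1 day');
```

Adding +1 month to 2016-08-03 gives 2016-09-03.
`start of month` rewinds 2016-09-03 to 2016-09-01.
Going back 1 day from 2016-09-01 reaches 2016-08-31 (last day of August, 31 days).

2016-08-31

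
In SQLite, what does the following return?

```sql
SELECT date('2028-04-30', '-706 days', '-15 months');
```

Applying '-706 days' to 2028-04-30: counting 706 days back gives 2026-05-25.
Adding -15 months to 2026-05-25 gives 2025-02-25.

2025-02-25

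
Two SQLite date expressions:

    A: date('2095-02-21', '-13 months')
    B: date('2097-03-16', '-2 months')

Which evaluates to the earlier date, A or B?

A = 2094-01-21.
B = 2097-01-16.
A is earlier.

A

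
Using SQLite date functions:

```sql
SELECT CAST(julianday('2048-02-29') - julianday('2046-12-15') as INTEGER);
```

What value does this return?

16 days remain in December 2046 after the 15th (31 − 15).
Full months from January 2047 through January 2048 contribute their day counts.
Then 29 days into February 2048.
Total: 16 + 31 + 28 + 31 + 30 + 31 + 30 + 31 + 31 + 30 + 31 + 30 + 31 + 31 + 29 = 441.

441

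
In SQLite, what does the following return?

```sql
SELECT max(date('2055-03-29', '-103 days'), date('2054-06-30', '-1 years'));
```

2054-12-16

date('2055-03-29', '-103 days') → 2054-12-16.
date('2054-06-30', '-1 years') → 2053-06-30.
Later of the two is 2054-12-16.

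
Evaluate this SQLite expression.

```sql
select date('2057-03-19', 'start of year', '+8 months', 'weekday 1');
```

2057-09-03

`start of year` rewinds 2057-03-19 to 2057-01-01.
Adding +8 months to 2057-01-01 gives 2057-09-01.
`weekday 1` advances to the next Monday; 2057-09-01 is a Saturday, so it moves forward to 2057-09-03.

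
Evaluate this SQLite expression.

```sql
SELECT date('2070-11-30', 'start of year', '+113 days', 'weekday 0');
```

2070-04-27

`start of year` rewinds 2070-11-30 to 2070-01-01.
Applying '+113 days' to 2070-01-01: counting 113 days forward gives 2070-04-24.
`weekday 0` advances to the next Sunday; 2070-04-24 is a Thursday, so it moves forward to 2070-04-27.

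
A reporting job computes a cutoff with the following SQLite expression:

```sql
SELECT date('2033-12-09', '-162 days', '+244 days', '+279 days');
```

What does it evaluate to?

Applying '-162 days' to 2033-12-09: counting 162 days back gives 2033-06-30.
Applying '+244 days' to 2033-06-30: counting 244 days forward gives 2034-03-01.
Applying '+279 days' to 2034-03-01: counting 279 days forward gives 2034-12-05.

2034-12-05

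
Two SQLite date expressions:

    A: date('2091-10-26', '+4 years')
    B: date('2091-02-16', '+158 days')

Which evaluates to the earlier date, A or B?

A = 2095-10-26.
B = 2091-07-24.
B is earlier.

B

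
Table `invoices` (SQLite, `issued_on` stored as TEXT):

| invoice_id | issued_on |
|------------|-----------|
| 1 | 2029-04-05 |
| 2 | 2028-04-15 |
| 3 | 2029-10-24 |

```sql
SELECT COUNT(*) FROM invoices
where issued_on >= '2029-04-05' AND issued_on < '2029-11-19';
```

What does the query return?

2

Rows in [2029-04-05, 2029-11-19): 2029-04-05, 2029-10-24 → 2 rows.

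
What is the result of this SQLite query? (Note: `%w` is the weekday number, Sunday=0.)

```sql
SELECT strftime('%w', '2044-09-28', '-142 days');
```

First apply '-142 days': 2044-09-28 → 2044-05-09.
2044-05-09 is a Monday; with Sunday=0 that is 1.

1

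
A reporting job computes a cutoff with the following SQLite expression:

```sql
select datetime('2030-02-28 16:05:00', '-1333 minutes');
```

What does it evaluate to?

1333 minutes = 22h 13m; -1333 minutes from 2030-02-28 16:05:00 is 2030-02-27 17:52:00 (crosses midnight).

2030-02-27 17:52:00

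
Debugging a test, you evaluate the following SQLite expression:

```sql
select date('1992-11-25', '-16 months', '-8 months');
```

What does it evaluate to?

1990-11-25

Adding -16 months to 1992-11-25 gives 1991-07-25.
Adding -8 months to 1991-07-25 gives 1990-11-25.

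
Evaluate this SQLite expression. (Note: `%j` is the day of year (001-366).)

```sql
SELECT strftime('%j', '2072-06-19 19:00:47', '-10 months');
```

First apply '-10 months': 2072-06-19 19:00:47 → 2071-08-19 19:00:47.
Day-of-year for 2071-08-19: days since 2071-01-01 inclusive = 231, zero-padded to 231.

231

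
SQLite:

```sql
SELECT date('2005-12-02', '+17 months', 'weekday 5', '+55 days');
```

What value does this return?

2007-06-28

Adding +17 months to 2005-12-02 gives 2007-05-02.
`weekday 5` advances to the next Friday; 2007-05-02 is a Wednesday, so it moves forward to 2007-05-04.
Applying '+55 days' to 2007-05-04: counting 55 days forward gives 2007-06-28.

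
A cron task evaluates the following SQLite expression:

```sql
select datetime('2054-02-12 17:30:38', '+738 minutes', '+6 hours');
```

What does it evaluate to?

2054-02-13 11:48:38

738 minutes = 12h 18m; +738 minutes from 2054-02-12 17:30:38 is 2054-02-13 05:48:38 (crosses midnight).
+6 hours from 2054-02-13 05:48:38 is 2054-02-13 11:48:38.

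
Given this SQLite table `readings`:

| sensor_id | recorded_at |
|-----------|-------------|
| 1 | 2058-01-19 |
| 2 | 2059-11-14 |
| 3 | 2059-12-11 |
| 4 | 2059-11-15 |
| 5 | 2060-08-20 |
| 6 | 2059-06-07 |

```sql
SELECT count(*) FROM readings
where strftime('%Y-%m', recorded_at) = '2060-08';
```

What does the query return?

1

Rows with year-month 2060-08: 2060-08-20 → 1.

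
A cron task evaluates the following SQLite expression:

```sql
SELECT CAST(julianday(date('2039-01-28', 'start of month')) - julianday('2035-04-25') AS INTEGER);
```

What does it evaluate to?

1347

`start of month` rewinds 2039-01-28 to 2039-01-01.
5 days remain in April 2035 after the 25th (30 − 25).
Full months from May 2035 through December 2038 contribute their day counts.
Then 1 day into January 2039.
Total: 5 + 31 + 30 + 31 + 31 + 30 + 31 + 30 + 31 + 31 + 29 + 31 + 30 + 31 + 30 + 31 + 31 + 30 + 31 + 30 + 31 + 31 + 28 + 31 + 30 + 31 + 30 + 31 + 31 + 30 + 31 + 30 + 31 + 31 + 28 + 31 + 30 + 31 + 30 + 31 + 31 + 30 + 31 + 30 + 31 + 1 = 1347.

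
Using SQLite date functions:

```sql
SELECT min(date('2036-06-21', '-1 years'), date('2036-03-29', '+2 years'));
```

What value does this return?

2035-06-21

date('2036-06-21', '-1 years') → 2035-06-21.
date('2036-03-29', '+2 years') → 2038-03-29.
Earlier of the two is 2035-06-21.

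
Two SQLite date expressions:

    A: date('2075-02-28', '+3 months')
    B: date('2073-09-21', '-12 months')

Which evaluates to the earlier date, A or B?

A = 2075-05-28.
B = 2072-09-21.
B is earlier.

B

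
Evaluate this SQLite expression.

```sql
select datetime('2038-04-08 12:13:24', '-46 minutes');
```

-46 minutes from 2038-04-08 12:13:24 is 2038-04-08 11:27:24.

2038-04-08 11:27:24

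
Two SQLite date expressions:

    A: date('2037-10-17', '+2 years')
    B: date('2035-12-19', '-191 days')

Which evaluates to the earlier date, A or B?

A = 2039-10-17.
B = 2035-06-11.
B is earlier.

B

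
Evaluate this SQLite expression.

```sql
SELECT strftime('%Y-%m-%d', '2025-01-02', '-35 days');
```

First apply '-35 days': 2025-01-02 → 2024-11-28.
`%Y-%m-%d` extracts the ISO date: 2024-11-28.

2024-11-28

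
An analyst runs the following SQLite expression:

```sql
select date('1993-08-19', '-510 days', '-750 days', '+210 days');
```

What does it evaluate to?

Applying '-510 days' to 1993-08-19: counting 510 days back gives 1992-03-27.
Applying '-750 days' to 1992-03-27: counting 750 days back gives 1990-03-08.
Applying '+210 days' to 1990-03-08: counting 210 days forward gives 1990-10-04.

1990-10-04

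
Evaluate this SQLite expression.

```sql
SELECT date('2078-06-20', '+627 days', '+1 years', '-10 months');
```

Applying '+627 days' to 2078-06-20: counting 627 days forward gives 2080-03-08.
Adding +1 year to 2080-03-08 gives 2081-03-08.
Adding -10 months to 2081-03-08 gives 2080-05-08.

2080-05-08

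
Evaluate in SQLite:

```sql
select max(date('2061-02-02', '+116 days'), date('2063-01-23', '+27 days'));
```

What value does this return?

date('2061-02-02', '+116 days') → 2061-05-29.
date('2063-01-23', '+27 days') → 2063-02-19.
Later of the two is 2063-02-19.

2063-02-19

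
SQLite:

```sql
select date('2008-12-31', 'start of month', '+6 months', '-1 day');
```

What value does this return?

`start of month` rewinds 2008-12-31 to 2008-12-01.
Adding +6 months to 2008-12-01 gives 2009-06-01.
Going back 1 day from 2009-06-01 reaches 2009-05-31 (last day of May, 31 days).

2009-05-31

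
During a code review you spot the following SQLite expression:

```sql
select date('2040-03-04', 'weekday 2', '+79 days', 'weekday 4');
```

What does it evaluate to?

2040-05-24

`weekday 2` advances to the next Tuesday; 2040-03-04 is a Sunday, so it moves forward to 2040-03-06.
Applying '+79 days' to 2040-03-06: counting 79 days forward gives 2040-05-24.
`weekday 4` advances to the next Thursday; 2040-05-24 is already a Thursday, so it stays at 2040-05-24.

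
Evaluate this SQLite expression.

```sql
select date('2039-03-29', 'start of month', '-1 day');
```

2039-02-28

`start of month` rewinds 2039-03-29 to 2039-03-01.
Going back 1 day from 2039-03-01 reaches 2039-02-28 (last day of February, 28 days).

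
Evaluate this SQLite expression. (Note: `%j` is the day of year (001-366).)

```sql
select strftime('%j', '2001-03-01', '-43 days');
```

First apply '-43 days': 2001-03-01 → 2001-01-17.
Day-of-year for 2001-01-17: days since 2001-01-01 inclusive = 17, zero-padded to 017.

017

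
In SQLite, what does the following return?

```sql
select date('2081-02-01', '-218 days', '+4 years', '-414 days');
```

2083-05-11

Applying '-218 days' to 2081-02-01: counting 218 days back gives 2080-06-28.
Adding +4 years to 2080-06-28 gives 2084-06-28.
Applying '-414 days' to 2084-06-28: counting 414 days back gives 2083-05-11.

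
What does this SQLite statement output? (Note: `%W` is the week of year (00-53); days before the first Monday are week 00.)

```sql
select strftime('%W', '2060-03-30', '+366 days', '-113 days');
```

First apply '+366 days', '-113 days': 2060-03-30 → 2060-12-08.
2060-12-08 is a Wednesday. SQLite's %W counts Mondays since the year started; the result is 49.

49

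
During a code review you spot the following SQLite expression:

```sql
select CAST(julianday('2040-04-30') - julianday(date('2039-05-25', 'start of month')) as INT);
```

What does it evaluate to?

365

`start of month` rewinds 2039-05-25 to 2039-05-01.
30 days remain in May 2039 after the 1st (31 − 1).
Full months from June 2039 through March 2040 contribute their day counts.
Then 30 days into April 2040.
Total: 30 + 30 + 31 + 31 + 30 + 31 + 30 + 31 + 31 + 29 + 31 + 30 = 365.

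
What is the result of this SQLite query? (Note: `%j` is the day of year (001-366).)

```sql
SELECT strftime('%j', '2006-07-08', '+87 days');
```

276

First apply '+87 days': 2006-07-08 → 2006-10-03.
Day-of-year for 2006-10-03: days since 2006-01-01 inclusive = 276, zero-padded to 276.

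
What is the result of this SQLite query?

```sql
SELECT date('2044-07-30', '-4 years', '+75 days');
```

Adding -4 years to 2044-07-30 gives 2040-07-30.
Applying '+75 days' to 2040-07-30: counting 75 days forward gives 2040-10-13.

2040-10-13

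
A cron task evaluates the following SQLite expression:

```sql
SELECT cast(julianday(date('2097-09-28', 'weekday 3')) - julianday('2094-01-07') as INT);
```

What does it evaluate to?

`weekday 3` advances to the next Wednesday; 2097-09-28 is a Saturday, so it moves forward to 2097-10-02.
24 days remain in January 2094 after the 7th (31 − 7).
Full months from February 2094 through September 2097 contribute their day counts.
Then 2 days into October 2097.
Total: 24 + 28 + 31 + 30 + 31 + 30 + 31 + 31 + 30 + 31 + 30 + 31 + 31 + 28 + 31 + 30 + 31 + 30 + 31 + 31 + 30 + 31 + 30 + 31 + 31 + 29 + 31 + 30 + 31 + 30 + 31 + 31 + 30 + 31 + 30 + 31 + 31 + 28 + 31 + 30 + 31 + 30 + 31 + 31 + 30 + 2 = 1364.

1364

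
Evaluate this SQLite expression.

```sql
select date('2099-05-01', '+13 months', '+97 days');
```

Adding +13 months to 2099-05-01 gives 2100-06-01.
Applying '+97 days' to 2100-06-01: counting 97 days forward gives 2100-09-06.

2100-09-06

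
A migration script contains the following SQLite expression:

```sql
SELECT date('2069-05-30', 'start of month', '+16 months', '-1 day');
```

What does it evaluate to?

2070-08-31

`start of month` rewinds 2069-05-30 to 2069-05-01.
Adding +16 months to 2069-05-01 gives 2070-09-01.
Going back 1 day from 2070-09-01 reaches 2070-08-31 (last day of August, 31 days).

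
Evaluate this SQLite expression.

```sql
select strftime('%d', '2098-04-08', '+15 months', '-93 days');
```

First apply '+15 months', '-93 days': 2098-04-08 → 2099-04-06.
`%d` extracts the 2-digit day of month: 06.

06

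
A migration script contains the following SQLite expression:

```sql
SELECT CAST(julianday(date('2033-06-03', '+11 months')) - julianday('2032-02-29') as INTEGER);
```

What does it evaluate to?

794

Adding +11 months to 2033-06-03 gives 2034-05-03.
0 days remain in February 2032 after the 29th (29 − 29).
Full months from March 2032 through April 2034 contribute their day counts.
Then 3 days into May 2034.
Total: 0 + 31 + 30 + 31 + 30 + 31 + 31 + 30 + 31 + 30 + 31 + 31 + 28 + 31 + 30 + 31 + 30 + 31 + 31 + 30 + 31 + 30 + 31 + 31 + 28 + 31 + 30 + 3 = 794.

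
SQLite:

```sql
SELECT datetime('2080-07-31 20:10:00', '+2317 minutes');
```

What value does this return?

2317 minutes = 38h 37m; +2317 minutes from 2080-07-31 20:10:00 is 2080-08-02 10:47:00 (crosses midnight).

2080-08-02 10:47:00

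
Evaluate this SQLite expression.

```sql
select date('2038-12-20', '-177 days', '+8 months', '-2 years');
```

2037-02-26

Applying '-177 days' to 2038-12-20: counting 177 days back gives 2038-06-26.
Adding +8 months to 2038-06-26 gives 2039-02-26.
Adding -2 years to 2039-02-26 gives 2037-02-26.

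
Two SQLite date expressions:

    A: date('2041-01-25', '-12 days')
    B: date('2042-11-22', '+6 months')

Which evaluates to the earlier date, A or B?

A = 2041-01-13.
B = 2043-05-22.
A is earlier.

A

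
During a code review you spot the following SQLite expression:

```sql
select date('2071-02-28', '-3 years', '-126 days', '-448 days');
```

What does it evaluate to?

2066-08-03

Adding -3 years to 2071-02-28 gives 2068-02-28.
Applying '-126 days' to 2068-02-28: counting 126 days back gives 2067-10-25.
Applying '-448 days' to 2067-10-25: counting 448 days back gives 2066-08-03.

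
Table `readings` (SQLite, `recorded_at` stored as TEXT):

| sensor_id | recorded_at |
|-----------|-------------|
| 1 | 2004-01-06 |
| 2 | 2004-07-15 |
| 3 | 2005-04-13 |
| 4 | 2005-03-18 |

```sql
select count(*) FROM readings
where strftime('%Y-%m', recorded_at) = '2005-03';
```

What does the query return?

1

Rows with year-month 2005-03: 2005-03-18 → 1.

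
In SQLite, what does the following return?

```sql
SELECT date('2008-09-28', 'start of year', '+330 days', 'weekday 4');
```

`start of year` rewinds 2008-09-28 to 2008-01-01.
Applying '+330 days' to 2008-01-01: counting 330 days forward gives 2008-11-26.
`weekday 4` advances to the next Thursday; 2008-11-26 is a Wednesday, so it moves forward to 2008-11-27.

2008-11-27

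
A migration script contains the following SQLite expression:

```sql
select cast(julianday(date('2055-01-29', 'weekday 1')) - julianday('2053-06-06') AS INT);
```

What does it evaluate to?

`weekday 1` advances to the next Monday; 2055-01-29 is a Friday, so it moves forward to 2055-02-01.
24 days remain in June 2053 after the 6th (30 − 6).
Full months from July 2053 through January 2055 contribute their day counts.
Then 1 day into February 2055.
Total: 24 + 31 + 31 + 30 + 31 + 30 + 31 + 31 + 28 + 31 + 30 + 31 + 30 + 31 + 31 + 30 + 31 + 30 + 31 + 31 + 1 = 605.

605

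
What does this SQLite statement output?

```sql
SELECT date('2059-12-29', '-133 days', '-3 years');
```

Applying '-133 days' to 2059-12-29: counting 133 days back gives 2059-08-18.
Adding -3 years to 2059-08-18 gives 2056-08-18.

2056-08-18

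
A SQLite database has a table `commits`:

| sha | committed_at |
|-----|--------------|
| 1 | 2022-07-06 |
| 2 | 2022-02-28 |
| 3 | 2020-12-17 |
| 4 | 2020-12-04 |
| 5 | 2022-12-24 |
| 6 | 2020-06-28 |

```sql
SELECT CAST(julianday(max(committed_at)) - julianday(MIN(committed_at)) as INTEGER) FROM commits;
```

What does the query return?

909

MIN = 2020-06-28, MAX = 2022-12-24.
2 days remain in June 2020 after the 28th (30 − 28).
Full months from July 2020 through November 2022 contribute their day counts.
Then 24 days into December 2022.
Total: 2 + 31 + 31 + 30 + 31 + 30 + 31 + 31 + 28 + 31 + 30 + 31 + 30 + 31 + 31 + 30 + 31 + 30 + 31 + 31 + 28 + 31 + 30 + 31 + 30 + 31 + 31 + 30 + 31 + 30 + 24 = 909.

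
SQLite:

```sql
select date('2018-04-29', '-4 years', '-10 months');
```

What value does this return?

2013-06-29

Adding -4 years to 2018-04-29 gives 2014-04-29.
Adding -10 months to 2014-04-29 gives 2013-06-29.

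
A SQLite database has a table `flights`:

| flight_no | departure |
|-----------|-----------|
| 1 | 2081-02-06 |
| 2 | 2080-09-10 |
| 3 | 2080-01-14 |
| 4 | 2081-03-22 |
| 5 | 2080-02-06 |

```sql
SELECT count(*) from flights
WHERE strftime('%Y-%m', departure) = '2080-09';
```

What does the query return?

Rows with year-month 2080-09: 2080-09-10 → 1.

1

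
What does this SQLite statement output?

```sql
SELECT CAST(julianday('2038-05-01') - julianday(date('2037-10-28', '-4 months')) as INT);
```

307

Adding -4 months to 2037-10-28 gives 2037-06-28.
2 days remain in June 2037 after the 28th (30 − 28).
Full months from July 2037 through April 2038 contribute their day counts.
Then 1 day into May 2038.
Total: 2 + 31 + 31 + 30 + 31 + 30 + 31 + 31 + 28 + 31 + 30 + 1 = 307.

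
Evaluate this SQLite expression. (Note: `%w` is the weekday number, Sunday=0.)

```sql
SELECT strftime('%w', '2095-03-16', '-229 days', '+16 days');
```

First apply '-229 days', '+16 days': 2095-03-16 → 2094-08-15.
2094-08-15 is a Sunday; with Sunday=0 that is 0.

0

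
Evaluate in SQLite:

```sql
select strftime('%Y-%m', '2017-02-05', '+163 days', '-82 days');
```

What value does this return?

First apply '+163 days', '-82 days': 2017-02-05 → 2017-04-27.
`%Y-%m` extracts the year-month: 2017-04.

2017-04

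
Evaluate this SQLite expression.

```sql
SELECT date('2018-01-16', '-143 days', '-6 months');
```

2017-02-26

Applying '-143 days' to 2018-01-16: counting 143 days back gives 2017-08-26.
Adding -6 months to 2017-08-26 gives 2017-02-26.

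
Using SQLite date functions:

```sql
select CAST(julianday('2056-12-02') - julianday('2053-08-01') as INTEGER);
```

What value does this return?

30 days remain in August 2053 after the 1st (31 − 1).
Full months from September 2053 through November 2056 contribute their day counts.
Then 2 days into December 2056.
Total: 30 + 30 + 31 + 30 + 31 + 31 + 28 + 31 + 30 + 31 + 30 + 31 + 31 + 30 + 31 + 30 + 31 + 31 + 28 + 31 + 30 + 31 + 30 + 31 + 31 + 30 + 31 + 30 + 31 + 31 + 29 + 31 + 30 + 31 + 30 + 31 + 31 + 30 + 31 + 30 + 2 = 1219.

1219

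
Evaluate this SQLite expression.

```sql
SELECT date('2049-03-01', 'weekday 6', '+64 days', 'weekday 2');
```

2049-05-11

`weekday 6` advances to the next Saturday; 2049-03-01 is a Monday, so it moves forward to 2049-03-06.
Applying '+64 days' to 2049-03-06: counting 64 days forward gives 2049-05-09.
`weekday 2` advances to the next Tuesday; 2049-05-09 is a Sunday, so it moves forward to 2049-05-11.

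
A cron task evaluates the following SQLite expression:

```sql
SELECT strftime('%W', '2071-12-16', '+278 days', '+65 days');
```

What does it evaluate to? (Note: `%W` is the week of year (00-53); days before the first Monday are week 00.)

47

First apply '+278 days', '+65 days': 2071-12-16 → 2072-11-23.
2072-11-23 is a Wednesday. SQLite's %W counts Mondays since the year started; the result is 47.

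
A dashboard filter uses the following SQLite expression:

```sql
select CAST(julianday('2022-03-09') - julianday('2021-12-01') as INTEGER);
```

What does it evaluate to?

98

30 days remain in December 2021 after the 1st (31 − 1).
January 2022: 31 days.
February 2022: 28 days.
Then 9 days into March 2022.
Total: 30 + 31 + 28 + 9 = 98.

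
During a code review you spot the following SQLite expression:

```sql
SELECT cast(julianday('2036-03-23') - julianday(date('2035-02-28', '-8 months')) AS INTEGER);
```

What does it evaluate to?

Adding -8 months to 2035-02-28 gives 2034-06-28.
2 days remain in June 2034 after the 28th (30 − 28).
Full months from July 2034 through February 2036 contribute their day counts.
Then 23 days into March 2036.
Total: 2 + 31 + 31 + 30 + 31 + 30 + 31 + 31 + 28 + 31 + 30 + 31 + 30 + 31 + 31 + 30 + 31 + 30 + 31 + 31 + 29 + 23 = 634.

634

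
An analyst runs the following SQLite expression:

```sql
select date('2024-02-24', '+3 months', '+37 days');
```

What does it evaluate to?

Adding +3 months to 2024-02-24 gives 2024-05-24.
May 2024 has 31 days; 7 remain after the 24th, so 8 days reach 2024-06-01.
Advancing 29 more days within June lands on 2024-06-30.

2024-06-30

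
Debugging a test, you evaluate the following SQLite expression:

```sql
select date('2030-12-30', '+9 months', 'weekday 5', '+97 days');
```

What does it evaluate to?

Adding +9 months to 2030-12-30 gives 2031-09-30.
`weekday 5` advances to the next Friday; 2031-09-30 is a Tuesday, so it moves forward to 2031-10-03.
Applying '+97 days' to 2031-10-03: counting 97 days forward gives 2032-01-08.

2032-01-08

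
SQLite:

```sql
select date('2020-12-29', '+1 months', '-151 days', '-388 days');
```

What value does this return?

Adding +1 month to 2020-12-29 gives 2021-01-29.
Applying '-151 days' to 2021-01-29: counting 151 days back gives 2020-08-31.
Applying '-388 days' to 2020-08-31: counting 388 days back gives 2019-08-09.

2019-08-09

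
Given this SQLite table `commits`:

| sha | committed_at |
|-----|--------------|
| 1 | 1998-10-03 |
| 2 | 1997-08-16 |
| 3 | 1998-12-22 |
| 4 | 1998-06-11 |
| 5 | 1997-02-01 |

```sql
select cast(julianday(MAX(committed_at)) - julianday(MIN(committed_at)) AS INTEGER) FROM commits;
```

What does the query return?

689

MIN = 1997-02-01, MAX = 1998-12-22.
27 days remain in February 1997 after the 1st (28 − 1).
Full months from March 1997 through November 1998 contribute their day counts.
Then 22 days into December 1998.
Total: 27 + 31 + 30 + 31 + 30 + 31 + 31 + 30 + 31 + 30 + 31 + 31 + 28 + 31 + 30 + 31 + 30 + 31 + 31 + 30 + 31 + 30 + 22 = 689.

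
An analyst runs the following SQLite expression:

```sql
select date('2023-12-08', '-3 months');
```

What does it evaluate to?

2023-09-08

Adding -3 months to 2023-12-08 gives 2023-09-08.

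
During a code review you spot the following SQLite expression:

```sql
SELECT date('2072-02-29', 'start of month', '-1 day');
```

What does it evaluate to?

2072-01-31

`start of month` rewinds 2072-02-29 to 2072-02-01.
Going back 1 day from 2072-02-01 reaches 2072-01-31 (last day of January, 31 days).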